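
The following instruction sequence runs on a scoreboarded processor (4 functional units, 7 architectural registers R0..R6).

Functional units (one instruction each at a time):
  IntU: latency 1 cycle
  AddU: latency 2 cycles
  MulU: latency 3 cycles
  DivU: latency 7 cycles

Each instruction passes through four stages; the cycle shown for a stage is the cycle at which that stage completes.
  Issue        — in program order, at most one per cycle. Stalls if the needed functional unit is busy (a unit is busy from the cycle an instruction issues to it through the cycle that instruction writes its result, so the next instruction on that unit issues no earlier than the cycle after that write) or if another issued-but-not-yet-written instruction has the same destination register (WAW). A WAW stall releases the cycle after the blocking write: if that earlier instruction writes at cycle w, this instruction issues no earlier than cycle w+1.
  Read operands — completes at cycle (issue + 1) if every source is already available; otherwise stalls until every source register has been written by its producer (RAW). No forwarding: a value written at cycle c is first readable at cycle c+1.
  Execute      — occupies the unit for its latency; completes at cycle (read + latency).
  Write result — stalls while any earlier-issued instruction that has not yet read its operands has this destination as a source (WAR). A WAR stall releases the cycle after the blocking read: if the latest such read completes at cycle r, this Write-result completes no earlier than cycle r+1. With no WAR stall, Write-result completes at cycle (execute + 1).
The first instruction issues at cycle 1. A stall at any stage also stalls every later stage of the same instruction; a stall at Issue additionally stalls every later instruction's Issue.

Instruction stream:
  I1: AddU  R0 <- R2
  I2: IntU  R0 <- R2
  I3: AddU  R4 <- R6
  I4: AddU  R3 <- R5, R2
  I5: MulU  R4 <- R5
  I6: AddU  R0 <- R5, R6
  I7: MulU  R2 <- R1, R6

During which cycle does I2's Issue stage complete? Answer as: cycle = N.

c1: I1 issues→AddU
c2: I1 reads
c4: I1 exec-done
c5: I1 writes R0
c6: I2 issues→IntU
c7: I2 reads | I3 issues→AddU
c8: I2 exec-done | I3 reads
c9: I2 writes R0
c10: I3 exec-done
c11: I3 writes R4
c12: I4 issues→AddU
c13: I4 reads | I5 issues→MulU
c14: I5 reads
c15: I4 exec-done
c16: I4 writes R3
c17: I5 exec-done | I6 issues→AddU
c18: I5 writes R4 | I6 reads
c19: I7 issues→MulU
c20: I6 exec-done | I7 reads
c21: I6 writes R0
c23: I7 exec-done
c24: I7 writes R2

cycle = 6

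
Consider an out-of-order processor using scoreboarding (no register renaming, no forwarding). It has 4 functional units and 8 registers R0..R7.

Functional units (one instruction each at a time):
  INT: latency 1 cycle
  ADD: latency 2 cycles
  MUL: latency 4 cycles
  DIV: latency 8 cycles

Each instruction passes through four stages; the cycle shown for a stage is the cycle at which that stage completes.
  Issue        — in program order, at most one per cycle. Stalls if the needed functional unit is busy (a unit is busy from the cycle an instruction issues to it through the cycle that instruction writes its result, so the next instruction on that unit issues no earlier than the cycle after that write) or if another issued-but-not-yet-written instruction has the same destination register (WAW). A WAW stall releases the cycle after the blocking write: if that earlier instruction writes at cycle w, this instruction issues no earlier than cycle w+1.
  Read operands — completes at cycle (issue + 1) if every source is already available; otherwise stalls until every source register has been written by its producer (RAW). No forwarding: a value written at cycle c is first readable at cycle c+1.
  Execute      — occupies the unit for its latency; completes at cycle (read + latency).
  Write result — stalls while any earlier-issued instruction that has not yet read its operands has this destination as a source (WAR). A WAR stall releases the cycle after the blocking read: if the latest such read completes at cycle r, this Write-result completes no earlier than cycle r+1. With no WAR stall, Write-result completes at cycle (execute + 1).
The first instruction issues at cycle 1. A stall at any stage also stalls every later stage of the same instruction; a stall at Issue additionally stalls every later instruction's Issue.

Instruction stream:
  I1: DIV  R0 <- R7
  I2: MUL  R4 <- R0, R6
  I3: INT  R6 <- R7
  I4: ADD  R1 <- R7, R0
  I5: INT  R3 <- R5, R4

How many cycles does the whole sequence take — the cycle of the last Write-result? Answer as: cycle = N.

cycle = 20

I1  is:1  ro:2  ex:10  wr:11
I2  is:2  ro:12  ex:16  wr:17  — RAW R0: wait I1 write@11
I3  is:3  ro:4  ex:5  wr:13  — WAR R6: wait I2 read@12
I4  is:4  ro:12  ex:14  wr:15  — RAW R0: wait I1 write@11
I5  is:14  ro:18  ex:19  wr:20  — struct: INT busy until I3 writes@13, RAW R4: wait I2 write@17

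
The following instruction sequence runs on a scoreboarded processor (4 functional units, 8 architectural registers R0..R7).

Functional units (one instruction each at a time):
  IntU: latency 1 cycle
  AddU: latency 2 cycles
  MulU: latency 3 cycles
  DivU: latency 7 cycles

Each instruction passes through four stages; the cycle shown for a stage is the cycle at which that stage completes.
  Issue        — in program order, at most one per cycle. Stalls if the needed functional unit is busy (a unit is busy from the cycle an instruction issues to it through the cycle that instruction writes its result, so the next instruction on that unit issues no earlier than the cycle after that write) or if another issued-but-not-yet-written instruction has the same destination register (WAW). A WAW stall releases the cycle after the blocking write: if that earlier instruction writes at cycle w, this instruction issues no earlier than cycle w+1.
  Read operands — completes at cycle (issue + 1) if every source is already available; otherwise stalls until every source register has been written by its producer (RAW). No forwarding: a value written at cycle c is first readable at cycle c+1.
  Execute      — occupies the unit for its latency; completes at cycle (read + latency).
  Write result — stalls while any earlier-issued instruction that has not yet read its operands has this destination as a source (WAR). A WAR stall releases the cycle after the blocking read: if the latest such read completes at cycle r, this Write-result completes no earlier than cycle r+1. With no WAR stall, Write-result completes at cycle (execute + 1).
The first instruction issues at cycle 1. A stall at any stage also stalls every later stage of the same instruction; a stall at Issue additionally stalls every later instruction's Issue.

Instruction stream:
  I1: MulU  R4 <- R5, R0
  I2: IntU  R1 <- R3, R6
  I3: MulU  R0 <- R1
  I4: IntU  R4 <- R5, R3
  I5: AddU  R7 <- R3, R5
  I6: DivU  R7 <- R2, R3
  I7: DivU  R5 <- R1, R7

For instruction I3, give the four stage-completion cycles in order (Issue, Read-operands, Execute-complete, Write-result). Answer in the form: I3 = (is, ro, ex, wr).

I1  is:1  ro:2  ex:5  wr:6
I2  is:2  ro:3  ex:4  wr:5
I3  is:7  ro:8  ex:11  wr:12  — struct: MulU busy until I1 writes@6
I4  is:8  ro:9  ex:10  wr:11
I5  is:9  ro:10  ex:12  wr:13
I6  is:14  ro:15  ex:22  wr:23  — WAW R7: wait I5 write@13
I7  is:24  ro:25  ex:32  wr:33  — struct: DivU busy until I6 writes@23

I3 = (7, 8, 11, 12)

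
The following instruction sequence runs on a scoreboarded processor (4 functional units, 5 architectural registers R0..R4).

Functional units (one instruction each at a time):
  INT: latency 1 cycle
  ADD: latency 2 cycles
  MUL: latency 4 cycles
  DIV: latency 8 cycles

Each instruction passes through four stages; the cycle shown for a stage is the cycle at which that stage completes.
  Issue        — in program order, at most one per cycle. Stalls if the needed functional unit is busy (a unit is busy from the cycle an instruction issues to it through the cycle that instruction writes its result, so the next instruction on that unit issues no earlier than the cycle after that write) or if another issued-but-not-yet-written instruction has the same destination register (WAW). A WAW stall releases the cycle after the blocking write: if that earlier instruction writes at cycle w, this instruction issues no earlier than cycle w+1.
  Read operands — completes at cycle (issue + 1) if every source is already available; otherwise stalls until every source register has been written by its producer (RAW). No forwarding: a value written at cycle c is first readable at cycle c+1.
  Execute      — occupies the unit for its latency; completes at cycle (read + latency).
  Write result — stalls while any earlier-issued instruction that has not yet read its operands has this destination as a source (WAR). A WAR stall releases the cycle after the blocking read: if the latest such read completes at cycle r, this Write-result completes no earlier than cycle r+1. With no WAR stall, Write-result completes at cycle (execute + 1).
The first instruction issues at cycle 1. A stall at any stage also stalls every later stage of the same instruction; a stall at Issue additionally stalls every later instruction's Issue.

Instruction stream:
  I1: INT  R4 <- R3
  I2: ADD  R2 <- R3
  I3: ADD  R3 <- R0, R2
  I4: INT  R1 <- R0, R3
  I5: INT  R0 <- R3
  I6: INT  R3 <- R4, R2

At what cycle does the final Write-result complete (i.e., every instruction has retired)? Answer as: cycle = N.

t=1  I1 dispatched to INT
t=2  I1 operands ready | I2 dispatched to ADD
t=3  I1 complete | I2 operands ready
t=4  R4←I1
t=5  I2 complete
t=6  R2←I2
t=7  I3 dispatched to ADD
t=8  I3 operands ready | I4 dispatched to INT
t=10  I3 complete
t=11  R3←I3
t=12  I4 operands ready
t=13  I4 complete
t=14  R1←I4
t=15  I5 dispatched to INT
t=16  I5 operands ready
t=17  I5 complete
t=18  R0←I5
t=19  I6 dispatched to INT
t=20  I6 operands ready
t=21  I6 complete
t=22  R3←I6

cycle = 22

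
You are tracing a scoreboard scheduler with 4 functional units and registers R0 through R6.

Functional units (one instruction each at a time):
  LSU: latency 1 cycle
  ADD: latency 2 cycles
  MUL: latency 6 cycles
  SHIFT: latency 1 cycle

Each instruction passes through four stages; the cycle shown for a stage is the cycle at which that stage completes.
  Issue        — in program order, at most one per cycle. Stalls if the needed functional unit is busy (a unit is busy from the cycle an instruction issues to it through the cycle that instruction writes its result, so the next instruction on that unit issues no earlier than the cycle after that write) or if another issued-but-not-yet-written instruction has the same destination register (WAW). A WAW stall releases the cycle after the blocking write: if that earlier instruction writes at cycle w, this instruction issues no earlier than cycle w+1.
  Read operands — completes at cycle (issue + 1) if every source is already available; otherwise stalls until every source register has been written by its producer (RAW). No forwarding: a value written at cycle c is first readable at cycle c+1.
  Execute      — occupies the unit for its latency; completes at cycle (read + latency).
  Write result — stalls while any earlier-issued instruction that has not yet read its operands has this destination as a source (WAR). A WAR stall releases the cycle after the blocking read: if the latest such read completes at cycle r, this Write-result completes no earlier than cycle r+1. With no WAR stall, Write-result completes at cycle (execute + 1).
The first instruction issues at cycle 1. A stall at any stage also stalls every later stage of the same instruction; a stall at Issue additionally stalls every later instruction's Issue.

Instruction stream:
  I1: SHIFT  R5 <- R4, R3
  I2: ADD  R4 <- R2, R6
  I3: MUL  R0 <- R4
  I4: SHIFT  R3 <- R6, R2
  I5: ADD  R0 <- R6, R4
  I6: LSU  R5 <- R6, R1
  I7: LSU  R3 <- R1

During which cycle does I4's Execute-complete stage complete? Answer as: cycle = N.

cycle = 7

cycle 1: I1→SHIFT
cycle 2: I1 RO, I2→ADD
cycle 3: I1 EX, I2 RO, I3→MUL
cycle 4: I1 WR R5
cycle 5: I2 EX, I4→SHIFT
cycle 6: I2 WR R4, I4 RO
cycle 7: I3 RO, I4 EX
cycle 8: I4 WR R3
cycle 13: I3 EX
cycle 14: I3 WR R0
cycle 15: I5→ADD
cycle 16: I5 RO, I6→LSU
cycle 17: I6 RO
cycle 18: I5 EX, I6 EX
cycle 19: I5 WR R0, I6 WR R5
cycle 20: I7→LSU
cycle 21: I7 RO
cycle 22: I7 EX
cycle 23: I7 WR R3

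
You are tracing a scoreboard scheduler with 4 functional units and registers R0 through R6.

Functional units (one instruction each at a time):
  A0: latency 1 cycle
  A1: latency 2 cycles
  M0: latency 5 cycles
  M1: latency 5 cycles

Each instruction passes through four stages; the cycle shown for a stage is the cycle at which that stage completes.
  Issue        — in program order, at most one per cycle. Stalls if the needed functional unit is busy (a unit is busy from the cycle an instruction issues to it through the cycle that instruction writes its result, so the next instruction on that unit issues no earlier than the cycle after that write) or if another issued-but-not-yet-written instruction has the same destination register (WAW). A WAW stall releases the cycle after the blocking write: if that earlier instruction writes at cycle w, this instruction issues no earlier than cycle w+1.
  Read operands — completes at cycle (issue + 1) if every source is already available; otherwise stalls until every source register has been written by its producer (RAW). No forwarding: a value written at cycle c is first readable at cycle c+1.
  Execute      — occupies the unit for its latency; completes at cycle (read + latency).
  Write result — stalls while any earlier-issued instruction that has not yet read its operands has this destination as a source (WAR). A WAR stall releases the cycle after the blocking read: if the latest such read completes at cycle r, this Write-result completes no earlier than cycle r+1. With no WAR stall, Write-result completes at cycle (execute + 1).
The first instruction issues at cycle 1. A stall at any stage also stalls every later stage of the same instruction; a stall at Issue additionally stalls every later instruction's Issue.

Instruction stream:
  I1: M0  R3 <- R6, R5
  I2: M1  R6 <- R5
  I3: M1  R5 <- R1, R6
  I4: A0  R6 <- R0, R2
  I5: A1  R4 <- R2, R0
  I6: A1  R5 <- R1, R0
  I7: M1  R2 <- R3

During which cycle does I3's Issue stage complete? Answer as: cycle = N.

cycle = 10

t=1  issue I1 (M0)
t=2  I1 read-ops; issue I2 (M1)
t=3  I2 read-ops
t=7  I1 finished on M0
t=8  I1→R3; I2 finished on M1
t=9  I2→R6
t=10  issue I3 (M1)
t=11  I3 read-ops; issue I4 (A0)
t=12  I4 read-ops; issue I5 (A1)
t=13  I4 finished on A0; I5 read-ops
t=14  I4→R6
t=15  I5 finished on A1
t=16  I3 finished on M1; I5→R4
t=17  I3→R5
t=18  issue I6 (A1)
t=19  I6 read-ops; issue I7 (M1)
t=20  I7 read-ops
t=21  I6 finished on A1
t=22  I6→R5
t=25  I7 finished on M1
t=26  I7→R2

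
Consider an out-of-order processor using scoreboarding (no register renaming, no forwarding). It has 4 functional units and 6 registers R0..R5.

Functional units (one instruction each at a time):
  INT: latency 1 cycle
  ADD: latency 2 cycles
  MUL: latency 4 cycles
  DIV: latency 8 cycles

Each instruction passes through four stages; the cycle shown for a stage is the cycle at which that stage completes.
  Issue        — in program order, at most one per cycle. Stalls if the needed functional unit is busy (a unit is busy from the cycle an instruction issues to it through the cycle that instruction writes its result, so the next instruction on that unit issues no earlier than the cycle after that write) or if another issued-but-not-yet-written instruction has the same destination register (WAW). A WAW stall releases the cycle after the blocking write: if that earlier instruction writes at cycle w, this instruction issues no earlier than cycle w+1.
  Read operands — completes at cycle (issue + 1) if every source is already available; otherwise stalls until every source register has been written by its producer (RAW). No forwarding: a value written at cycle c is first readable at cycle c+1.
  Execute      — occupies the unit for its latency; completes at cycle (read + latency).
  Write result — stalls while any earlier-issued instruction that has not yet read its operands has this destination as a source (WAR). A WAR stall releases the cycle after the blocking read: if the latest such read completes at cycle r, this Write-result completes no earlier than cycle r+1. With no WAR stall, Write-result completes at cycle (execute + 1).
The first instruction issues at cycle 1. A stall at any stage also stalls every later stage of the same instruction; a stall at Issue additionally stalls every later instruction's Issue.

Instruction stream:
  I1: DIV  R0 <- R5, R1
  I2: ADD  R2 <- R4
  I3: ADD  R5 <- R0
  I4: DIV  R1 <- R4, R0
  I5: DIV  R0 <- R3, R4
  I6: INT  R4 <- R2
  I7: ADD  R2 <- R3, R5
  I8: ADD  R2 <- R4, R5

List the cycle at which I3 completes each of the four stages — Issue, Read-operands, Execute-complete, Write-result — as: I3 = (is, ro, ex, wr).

I1 -> (1, 2, 10, 11)
I2 -> (2, 3, 5, 6)
I3 -> (7, 12, 14, 15)  // struct: ADD busy until I2 writes@6, RAW R0: wait I1 write@11
I4 -> (12, 13, 21, 22)  // struct: DIV busy until I1 writes@11
I5 -> (23, 24, 32, 33)  // struct: DIV busy until I4 writes@22
I6 -> (24, 25, 26, 27)
I7 -> (25, 26, 28, 29)
I8 -> (30, 31, 33, 34)  // struct: ADD busy until I7 writes@29

I3 = (7, 12, 14, 15)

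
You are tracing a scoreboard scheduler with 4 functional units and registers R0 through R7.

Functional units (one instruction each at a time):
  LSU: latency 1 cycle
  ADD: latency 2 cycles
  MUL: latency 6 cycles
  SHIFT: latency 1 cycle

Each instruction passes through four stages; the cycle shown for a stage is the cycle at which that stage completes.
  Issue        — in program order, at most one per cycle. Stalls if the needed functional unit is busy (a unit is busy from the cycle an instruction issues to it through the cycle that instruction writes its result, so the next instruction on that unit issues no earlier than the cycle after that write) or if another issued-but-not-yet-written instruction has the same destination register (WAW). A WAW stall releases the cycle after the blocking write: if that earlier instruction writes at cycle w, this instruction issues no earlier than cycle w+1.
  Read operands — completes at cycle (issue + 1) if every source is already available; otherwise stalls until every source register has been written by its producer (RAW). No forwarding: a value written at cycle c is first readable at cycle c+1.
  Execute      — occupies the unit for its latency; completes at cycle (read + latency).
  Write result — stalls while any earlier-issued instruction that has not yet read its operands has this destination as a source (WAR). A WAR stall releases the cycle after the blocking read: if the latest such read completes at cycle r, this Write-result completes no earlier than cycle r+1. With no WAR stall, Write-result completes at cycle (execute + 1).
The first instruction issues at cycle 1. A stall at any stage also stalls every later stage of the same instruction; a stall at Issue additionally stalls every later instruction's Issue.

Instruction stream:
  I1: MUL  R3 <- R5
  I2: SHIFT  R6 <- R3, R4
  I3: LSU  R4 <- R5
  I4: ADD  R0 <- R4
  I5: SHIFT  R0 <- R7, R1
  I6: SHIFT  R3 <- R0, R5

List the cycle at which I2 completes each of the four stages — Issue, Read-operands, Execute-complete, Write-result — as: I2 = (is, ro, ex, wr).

I2 = (2, 10, 11, 12)

I1: IS=1 RO=2 EX=8 WR=9
I2: IS=2 RO=10 EX=11 WR=12  [RAW R3: wait I1 write@9]
I3: IS=3 RO=4 EX=5 WR=11  [WAR R4: wait I2 read@10]
I4: IS=4 RO=12 EX=14 WR=15  [RAW R4: wait I3 write@11]
I5: IS=16 RO=17 EX=18 WR=19  [WAW R0: wait I4 write@15]
I6: IS=20 RO=21 EX=22 WR=23  [struct: SHIFT busy until I5 writes@19]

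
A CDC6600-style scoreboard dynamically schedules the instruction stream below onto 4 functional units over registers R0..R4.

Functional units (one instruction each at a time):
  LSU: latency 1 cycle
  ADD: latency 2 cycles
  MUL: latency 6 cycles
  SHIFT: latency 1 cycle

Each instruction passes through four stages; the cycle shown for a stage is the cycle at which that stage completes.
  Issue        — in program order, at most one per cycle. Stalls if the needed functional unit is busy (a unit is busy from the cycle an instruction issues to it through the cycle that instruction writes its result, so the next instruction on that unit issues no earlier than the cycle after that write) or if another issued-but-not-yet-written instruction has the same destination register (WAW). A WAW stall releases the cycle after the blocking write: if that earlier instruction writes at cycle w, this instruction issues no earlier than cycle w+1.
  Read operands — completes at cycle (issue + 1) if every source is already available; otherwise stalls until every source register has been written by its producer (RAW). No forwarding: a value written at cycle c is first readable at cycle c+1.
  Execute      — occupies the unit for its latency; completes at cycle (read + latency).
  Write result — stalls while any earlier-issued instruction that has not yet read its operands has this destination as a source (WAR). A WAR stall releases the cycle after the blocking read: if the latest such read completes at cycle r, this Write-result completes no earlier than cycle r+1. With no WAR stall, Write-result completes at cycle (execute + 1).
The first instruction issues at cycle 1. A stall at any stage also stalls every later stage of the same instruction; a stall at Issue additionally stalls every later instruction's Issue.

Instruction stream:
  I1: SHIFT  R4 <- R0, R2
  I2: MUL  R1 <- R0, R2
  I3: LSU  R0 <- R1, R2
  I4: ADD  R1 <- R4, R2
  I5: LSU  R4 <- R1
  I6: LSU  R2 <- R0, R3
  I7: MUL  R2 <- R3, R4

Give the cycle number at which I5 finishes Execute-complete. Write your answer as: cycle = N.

[1] I1 dispatched to SHIFT
[2] I1 operands ready | I2 dispatched to MUL
[3] I1 complete | I2 operands ready | I3 dispatched to LSU
[4] R4←I1
[9] I2 complete
[10] R1←I2
[11] I3 operands ready | I4 dispatched to ADD
[12] I3 complete | I4 operands ready
[13] R0←I3
[14] I4 complete | I5 dispatched to LSU
[15] R1←I4
[16] I5 operands ready
[17] I5 complete
[18] R4←I5
[19] I6 dispatched to LSU
[20] I6 operands ready
[21] I6 complete
[22] R2←I6
[23] I7 dispatched to MUL
[24] I7 operands ready
[30] I7 complete
[31] R2←I7

cycle = 17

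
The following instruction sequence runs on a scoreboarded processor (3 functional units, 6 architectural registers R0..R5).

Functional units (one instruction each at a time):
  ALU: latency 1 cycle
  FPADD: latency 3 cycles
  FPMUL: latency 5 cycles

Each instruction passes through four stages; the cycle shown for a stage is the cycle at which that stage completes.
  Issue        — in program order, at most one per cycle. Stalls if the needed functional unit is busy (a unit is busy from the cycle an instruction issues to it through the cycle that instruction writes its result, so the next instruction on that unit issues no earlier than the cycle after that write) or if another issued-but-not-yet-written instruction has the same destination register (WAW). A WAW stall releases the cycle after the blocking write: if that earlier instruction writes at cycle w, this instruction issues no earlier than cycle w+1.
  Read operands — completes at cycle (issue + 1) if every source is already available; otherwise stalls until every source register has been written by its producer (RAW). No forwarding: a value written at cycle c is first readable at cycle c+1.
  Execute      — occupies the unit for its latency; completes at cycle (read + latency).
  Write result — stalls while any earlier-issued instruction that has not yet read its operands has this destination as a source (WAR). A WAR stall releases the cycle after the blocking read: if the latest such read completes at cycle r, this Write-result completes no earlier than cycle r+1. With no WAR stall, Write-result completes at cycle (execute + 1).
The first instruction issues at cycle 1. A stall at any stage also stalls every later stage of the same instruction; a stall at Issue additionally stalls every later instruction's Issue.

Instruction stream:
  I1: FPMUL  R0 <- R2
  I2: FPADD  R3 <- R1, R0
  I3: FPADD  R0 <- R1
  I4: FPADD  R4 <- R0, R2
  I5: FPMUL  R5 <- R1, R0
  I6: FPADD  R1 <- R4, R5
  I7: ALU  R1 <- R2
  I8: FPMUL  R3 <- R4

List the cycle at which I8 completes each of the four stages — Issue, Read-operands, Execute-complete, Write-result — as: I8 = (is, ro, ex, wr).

1) issue 1, read 2, done 7, write 8
2) issue 2, read 9, done 12, write 13  <RAW R0: wait I1 write@8>
3) issue 14, read 15, done 18, write 19  <struct: FPADD busy until I2 writes@13>
4) issue 20, read 21, done 24, write 25  <struct: FPADD busy until I3 writes@19>
5) issue 21, read 22, done 27, write 28
6) issue 26, read 29, done 32, write 33  <struct: FPADD busy until I4 writes@25 / RAW R5: wait I5 write@28>
7) issue 34, read 35, done 36, write 37  <WAW R1: wait I6 write@33>
8) issue 35, read 36, done 41, write 42

I8 = (35, 36, 41, 42)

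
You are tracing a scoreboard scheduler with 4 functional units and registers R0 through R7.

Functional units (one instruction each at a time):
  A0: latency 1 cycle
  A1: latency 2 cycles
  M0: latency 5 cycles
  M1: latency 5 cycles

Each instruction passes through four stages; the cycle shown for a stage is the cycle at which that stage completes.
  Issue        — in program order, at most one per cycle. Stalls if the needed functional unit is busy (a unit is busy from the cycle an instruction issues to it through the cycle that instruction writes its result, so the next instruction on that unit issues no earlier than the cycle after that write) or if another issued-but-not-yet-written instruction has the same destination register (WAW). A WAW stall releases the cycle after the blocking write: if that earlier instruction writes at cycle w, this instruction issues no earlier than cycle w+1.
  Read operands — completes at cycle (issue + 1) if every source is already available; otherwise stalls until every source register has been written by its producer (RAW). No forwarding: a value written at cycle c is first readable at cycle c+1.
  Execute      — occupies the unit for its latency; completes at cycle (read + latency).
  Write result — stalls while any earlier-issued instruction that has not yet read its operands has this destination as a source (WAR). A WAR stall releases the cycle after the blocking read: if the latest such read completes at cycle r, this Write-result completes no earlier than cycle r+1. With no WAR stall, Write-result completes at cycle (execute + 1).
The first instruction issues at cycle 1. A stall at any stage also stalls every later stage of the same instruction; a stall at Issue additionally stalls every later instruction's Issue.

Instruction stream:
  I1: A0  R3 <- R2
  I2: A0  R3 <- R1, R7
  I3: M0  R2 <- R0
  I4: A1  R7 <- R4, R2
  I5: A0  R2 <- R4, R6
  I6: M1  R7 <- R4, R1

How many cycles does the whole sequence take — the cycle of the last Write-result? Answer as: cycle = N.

cycle = 25

I1: IS=1 RO=2 EX=3 WR=4
I2: IS=5 RO=6 EX=7 WR=8  [struct: A0 busy until I1 writes@4]
I3: IS=6 RO=7 EX=12 WR=13
I4: IS=7 RO=14 EX=16 WR=17  [RAW R2: wait I3 write@13]
I5: IS=14 RO=15 EX=16 WR=17  [WAW R2: wait I3 write@13]
I6: IS=18 RO=19 EX=24 WR=25  [WAW R7: wait I4 write@17]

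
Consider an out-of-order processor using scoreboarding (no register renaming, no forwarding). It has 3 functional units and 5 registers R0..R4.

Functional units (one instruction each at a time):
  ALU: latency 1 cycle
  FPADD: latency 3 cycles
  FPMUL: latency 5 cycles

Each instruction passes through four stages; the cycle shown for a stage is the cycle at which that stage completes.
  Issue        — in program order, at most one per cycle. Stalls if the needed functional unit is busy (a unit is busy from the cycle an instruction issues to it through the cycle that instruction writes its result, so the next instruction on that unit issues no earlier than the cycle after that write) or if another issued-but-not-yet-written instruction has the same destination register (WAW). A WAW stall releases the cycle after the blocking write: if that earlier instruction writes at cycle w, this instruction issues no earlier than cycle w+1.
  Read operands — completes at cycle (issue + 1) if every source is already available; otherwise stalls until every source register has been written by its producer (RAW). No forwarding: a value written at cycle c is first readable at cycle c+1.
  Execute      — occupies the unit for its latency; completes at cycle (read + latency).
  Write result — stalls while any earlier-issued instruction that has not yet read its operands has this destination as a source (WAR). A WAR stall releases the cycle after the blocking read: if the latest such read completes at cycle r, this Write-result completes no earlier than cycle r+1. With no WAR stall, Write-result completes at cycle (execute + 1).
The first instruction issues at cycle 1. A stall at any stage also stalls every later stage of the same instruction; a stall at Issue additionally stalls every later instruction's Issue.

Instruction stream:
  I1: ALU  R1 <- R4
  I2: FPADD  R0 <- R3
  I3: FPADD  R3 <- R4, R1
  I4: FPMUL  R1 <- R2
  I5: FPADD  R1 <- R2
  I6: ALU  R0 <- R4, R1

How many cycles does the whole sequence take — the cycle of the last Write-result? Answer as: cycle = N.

cycle = 25

I1: IS=1 RO=2 EX=3 WR=4
I2: IS=2 RO=3 EX=6 WR=7
I3: IS=8 RO=9 EX=12 WR=13  [struct: FPADD busy until I2 writes@7]
I4: IS=9 RO=10 EX=15 WR=16
I5: IS=17 RO=18 EX=21 WR=22  [WAW R1: wait I4 write@16]
I6: IS=18 RO=23 EX=24 WR=25  [RAW R1: wait I5 write@22]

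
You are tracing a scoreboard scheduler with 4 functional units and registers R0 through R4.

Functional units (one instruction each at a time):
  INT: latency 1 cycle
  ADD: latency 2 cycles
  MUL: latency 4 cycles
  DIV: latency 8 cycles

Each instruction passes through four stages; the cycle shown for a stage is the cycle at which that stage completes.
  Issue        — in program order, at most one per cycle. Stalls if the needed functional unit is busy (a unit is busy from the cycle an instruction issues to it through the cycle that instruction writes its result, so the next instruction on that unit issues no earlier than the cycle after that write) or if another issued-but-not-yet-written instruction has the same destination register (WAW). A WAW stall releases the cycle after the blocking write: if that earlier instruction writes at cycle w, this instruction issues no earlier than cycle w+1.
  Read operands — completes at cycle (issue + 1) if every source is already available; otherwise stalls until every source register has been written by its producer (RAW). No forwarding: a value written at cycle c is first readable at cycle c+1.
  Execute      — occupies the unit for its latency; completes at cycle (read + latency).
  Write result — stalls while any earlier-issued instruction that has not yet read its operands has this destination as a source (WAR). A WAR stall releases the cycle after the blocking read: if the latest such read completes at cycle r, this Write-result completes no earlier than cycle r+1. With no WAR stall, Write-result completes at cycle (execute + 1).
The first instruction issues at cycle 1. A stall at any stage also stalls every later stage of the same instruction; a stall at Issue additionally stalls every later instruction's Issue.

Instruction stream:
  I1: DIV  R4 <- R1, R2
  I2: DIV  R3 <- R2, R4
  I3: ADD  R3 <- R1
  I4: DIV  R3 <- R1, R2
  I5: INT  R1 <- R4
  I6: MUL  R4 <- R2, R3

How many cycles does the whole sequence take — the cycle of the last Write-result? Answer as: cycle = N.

cycle = 44

[1] I1 dispatched to DIV
[2] I1 operands ready
[10] I1 complete
[11] R4←I1
[12] I2 dispatched to DIV
[13] I2 operands ready
[21] I2 complete
[22] R3←I2
[23] I3 dispatched to ADD
[24] I3 operands ready
[26] I3 complete
[27] R3←I3
[28] I4 dispatched to DIV
[29] I4 operands ready | I5 dispatched to INT
[30] I5 operands ready | I6 dispatched to MUL
[31] I5 complete
[32] R1←I5
[37] I4 complete
[38] R3←I4
[39] I6 operands ready
[43] I6 complete
[44] R4←I6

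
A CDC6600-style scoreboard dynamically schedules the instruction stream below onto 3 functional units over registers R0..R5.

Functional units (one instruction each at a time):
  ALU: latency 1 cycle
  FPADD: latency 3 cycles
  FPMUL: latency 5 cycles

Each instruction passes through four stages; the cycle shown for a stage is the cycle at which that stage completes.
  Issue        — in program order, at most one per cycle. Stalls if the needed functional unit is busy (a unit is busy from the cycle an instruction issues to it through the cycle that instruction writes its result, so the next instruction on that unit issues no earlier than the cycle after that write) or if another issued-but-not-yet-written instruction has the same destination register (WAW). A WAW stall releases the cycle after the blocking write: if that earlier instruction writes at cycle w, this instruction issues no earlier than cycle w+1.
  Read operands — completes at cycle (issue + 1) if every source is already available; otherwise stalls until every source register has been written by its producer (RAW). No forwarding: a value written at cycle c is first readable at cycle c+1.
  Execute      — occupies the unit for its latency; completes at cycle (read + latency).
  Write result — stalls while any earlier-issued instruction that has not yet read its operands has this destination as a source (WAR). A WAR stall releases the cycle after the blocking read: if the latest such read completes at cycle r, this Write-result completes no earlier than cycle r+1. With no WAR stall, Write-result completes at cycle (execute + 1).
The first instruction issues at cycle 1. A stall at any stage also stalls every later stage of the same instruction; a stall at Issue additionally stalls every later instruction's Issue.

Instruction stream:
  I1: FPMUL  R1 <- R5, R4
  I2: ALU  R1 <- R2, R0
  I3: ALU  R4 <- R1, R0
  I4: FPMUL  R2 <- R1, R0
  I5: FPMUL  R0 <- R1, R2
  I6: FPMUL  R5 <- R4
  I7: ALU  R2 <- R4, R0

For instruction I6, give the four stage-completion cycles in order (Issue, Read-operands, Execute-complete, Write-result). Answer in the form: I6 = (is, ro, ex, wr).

[I1] 1/2/7/8
[I2] 9/10/11/12  (WAW R1: wait I1 write@8)
[I3] 13/14/15/16  (struct: ALU busy until I2 writes@12)
[I4] 14/15/20/21
[I5] 22/23/28/29  (struct: FPMUL busy until I4 writes@21)
[I6] 30/31/36/37  (struct: FPMUL busy until I5 writes@29)
[I7] 31/32/33/34

I6 = (30, 31, 36, 37)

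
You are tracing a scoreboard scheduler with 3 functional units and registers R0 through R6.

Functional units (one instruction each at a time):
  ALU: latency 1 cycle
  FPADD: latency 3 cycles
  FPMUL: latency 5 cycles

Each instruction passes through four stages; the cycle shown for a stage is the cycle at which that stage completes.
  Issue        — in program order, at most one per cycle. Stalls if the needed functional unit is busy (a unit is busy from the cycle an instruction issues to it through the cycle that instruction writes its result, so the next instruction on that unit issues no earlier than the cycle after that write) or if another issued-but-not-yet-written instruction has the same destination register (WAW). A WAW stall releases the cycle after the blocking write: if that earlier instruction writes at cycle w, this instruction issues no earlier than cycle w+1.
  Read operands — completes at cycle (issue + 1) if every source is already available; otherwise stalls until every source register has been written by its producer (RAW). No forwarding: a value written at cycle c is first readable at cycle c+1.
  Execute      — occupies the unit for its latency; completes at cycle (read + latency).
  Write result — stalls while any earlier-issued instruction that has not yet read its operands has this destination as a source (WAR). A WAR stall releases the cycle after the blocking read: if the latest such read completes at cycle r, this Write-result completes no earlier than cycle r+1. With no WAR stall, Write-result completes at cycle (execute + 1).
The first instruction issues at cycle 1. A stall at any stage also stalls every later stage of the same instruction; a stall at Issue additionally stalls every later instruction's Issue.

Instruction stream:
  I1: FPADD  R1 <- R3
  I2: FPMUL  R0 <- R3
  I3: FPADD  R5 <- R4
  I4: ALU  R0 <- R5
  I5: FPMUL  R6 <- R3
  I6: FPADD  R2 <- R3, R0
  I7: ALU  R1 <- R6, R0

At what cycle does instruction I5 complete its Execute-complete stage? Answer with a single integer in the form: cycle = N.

cycle = 17

I1: IS=1 RO=2 EX=5 WR=6
I2: IS=2 RO=3 EX=8 WR=9
I3: IS=7 RO=8 EX=11 WR=12  [struct: FPADD busy until I1 writes@6]
I4: IS=10 RO=13 EX=14 WR=15  [WAW R0: wait I2 write@9; RAW R5: wait I3 write@12]
I5: IS=11 RO=12 EX=17 WR=18
I6: IS=13 RO=16 EX=19 WR=20  [struct: FPADD busy until I3 writes@12; RAW R0: wait I4 write@15]
I7: IS=16 RO=19 EX=20 WR=21  [struct: ALU busy until I4 writes@15; RAW R6: wait I5 write@18]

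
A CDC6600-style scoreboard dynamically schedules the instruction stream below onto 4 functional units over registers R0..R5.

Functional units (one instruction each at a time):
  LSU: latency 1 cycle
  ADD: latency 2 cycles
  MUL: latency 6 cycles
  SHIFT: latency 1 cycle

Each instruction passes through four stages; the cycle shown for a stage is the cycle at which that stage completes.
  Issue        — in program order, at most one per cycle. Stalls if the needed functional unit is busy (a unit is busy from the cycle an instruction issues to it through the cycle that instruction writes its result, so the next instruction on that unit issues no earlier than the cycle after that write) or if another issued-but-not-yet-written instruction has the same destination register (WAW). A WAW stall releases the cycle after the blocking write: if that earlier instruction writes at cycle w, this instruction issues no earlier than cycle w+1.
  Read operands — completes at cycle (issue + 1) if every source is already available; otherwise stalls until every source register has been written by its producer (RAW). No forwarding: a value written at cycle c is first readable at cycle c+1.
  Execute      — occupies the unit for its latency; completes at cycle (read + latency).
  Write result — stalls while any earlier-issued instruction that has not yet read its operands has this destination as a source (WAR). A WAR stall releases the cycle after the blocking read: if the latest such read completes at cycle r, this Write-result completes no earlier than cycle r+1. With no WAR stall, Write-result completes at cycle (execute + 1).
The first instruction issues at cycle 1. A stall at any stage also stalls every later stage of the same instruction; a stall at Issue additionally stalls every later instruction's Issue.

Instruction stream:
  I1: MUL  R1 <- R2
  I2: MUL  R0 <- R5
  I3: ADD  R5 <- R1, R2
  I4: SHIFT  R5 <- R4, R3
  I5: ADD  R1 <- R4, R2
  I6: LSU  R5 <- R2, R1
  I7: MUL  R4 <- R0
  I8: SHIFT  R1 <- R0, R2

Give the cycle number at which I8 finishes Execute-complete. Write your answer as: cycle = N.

1) issue 1, read 2, done 8, write 9
2) issue 10, read 11, done 17, write 18  <struct: MUL busy until I1 writes@9>
3) issue 11, read 12, done 14, write 15
4) issue 16, read 17, done 18, write 19  <WAW R5: wait I3 write@15>
5) issue 17, read 18, done 20, write 21
6) issue 20, read 22, done 23, write 24  <WAW R5: wait I4 write@19 / RAW R1: wait I5 write@21>
7) issue 21, read 22, done 28, write 29
8) issue 22, read 23, done 24, write 25

cycle = 24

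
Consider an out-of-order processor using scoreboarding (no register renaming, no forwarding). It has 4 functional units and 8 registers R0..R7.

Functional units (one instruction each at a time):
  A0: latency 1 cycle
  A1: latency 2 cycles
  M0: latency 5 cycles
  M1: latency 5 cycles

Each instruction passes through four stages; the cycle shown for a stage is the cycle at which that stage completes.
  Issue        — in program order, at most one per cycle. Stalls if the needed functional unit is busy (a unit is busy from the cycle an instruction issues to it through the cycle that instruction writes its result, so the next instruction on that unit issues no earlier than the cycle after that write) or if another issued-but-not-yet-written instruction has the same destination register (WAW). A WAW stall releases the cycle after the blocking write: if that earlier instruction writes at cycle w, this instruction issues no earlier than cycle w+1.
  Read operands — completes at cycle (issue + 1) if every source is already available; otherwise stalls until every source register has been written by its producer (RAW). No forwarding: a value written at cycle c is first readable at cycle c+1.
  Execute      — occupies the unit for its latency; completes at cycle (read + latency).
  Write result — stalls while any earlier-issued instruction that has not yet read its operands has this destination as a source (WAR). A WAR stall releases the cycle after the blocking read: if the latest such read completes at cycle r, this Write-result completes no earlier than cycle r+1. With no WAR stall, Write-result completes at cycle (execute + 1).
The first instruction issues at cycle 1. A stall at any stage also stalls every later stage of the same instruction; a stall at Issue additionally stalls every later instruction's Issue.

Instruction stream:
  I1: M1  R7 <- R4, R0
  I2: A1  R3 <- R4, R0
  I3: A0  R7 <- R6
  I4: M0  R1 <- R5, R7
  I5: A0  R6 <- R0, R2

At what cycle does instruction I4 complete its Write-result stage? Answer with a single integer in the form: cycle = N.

[I1] 1/2/7/8
[I2] 2/3/5/6
[I3] 9/10/11/12  (WAW R7: wait I1 write@8)
[I4] 10/13/18/19  (RAW R7: wait I3 write@12)
[I5] 13/14/15/16  (struct: A0 busy until I3 writes@12)

cycle = 19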